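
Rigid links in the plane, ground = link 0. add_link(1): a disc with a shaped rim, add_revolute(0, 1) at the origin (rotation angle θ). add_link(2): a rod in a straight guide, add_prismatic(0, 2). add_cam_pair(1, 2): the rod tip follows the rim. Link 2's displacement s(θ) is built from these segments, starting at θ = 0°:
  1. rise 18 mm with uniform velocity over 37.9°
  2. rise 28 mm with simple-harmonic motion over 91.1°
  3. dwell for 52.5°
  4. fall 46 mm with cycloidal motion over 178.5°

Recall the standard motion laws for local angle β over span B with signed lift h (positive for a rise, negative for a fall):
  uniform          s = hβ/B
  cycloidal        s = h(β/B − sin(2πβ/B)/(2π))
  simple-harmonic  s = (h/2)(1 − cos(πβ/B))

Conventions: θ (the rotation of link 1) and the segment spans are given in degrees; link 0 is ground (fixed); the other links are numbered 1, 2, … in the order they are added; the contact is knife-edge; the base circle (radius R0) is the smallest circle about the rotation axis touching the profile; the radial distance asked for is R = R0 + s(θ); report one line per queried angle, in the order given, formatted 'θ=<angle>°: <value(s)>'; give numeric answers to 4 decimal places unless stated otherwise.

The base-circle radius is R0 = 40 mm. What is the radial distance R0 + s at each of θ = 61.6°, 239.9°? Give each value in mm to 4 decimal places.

segment 1 (0° to 37.9°, uniform, h = 18) is passed completely: s = 0.0000 + (18) = 18.0000
θ = 61.6° falls in segment 2 (37.9° to 129°, simple-harmonic, h = 28): β = 61.6 − 37.9 = 23.7°, B = 91.1°; Δs = 28/2·(1 − cos(π·0.2602)) = 4.4213; s = 18.0000 + 4.4213 = 22.4213
segment 2 (37.9° to 129°, simple-harmonic, h = 28) is passed completely: s = 18.0000 + (28) = 46.0000
segment 3 (129° to 181.5°, dwell): s unchanged at 46.0000
θ = 239.9° falls in segment 4 (181.5° to 360°, cycloidal, h = -46): β = 239.9 − 181.5 = 58.4°, B = 178.5°; Δs = -46·(0.3272 − sin(2π·0.3272)/(2π)) = -8.5726; s = 46.0000 − 8.5726 = 37.4274
θ=61.6°: R = R0 + s = 40 + 22.4213 = 62.4213
θ=239.9°: R = R0 + s = 40 + 37.4274 = 77.4274

θ=61.6°: 62.4213
θ=239.9°: 77.4274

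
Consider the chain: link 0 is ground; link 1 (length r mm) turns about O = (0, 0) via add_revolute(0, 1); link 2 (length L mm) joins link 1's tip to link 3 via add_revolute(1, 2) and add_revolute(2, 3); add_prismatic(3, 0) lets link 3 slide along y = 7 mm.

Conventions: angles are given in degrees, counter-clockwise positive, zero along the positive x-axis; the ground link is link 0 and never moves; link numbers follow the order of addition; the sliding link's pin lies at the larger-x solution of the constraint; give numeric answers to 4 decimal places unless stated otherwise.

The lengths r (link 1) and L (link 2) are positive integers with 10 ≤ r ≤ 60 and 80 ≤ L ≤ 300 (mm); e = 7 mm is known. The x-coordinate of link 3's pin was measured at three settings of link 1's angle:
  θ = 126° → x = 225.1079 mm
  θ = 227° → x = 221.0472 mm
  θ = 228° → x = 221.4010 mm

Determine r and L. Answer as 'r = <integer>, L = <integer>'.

constraint per measurement: (x − r cos θ)² + (r sin θ − e)² = L²
subtracting the θ₁ and θ₂ equations cancels the r² and L² terms:
r = (x₁² − x₂²) / (2[(x₁cos θ₁ + e sin θ₁) − (x₂cos θ₂ + e sin θ₂)]) = 30.9997 → r = 31
L² = (x₁ − r cos θ₁)² + (r sin θ₁ − e)² = 59535.9897 → L = 244.0000 → L = 244
check at θ₃=228°: x = 221.4010 (printed 221.4010) ✓

r = 31, L = 244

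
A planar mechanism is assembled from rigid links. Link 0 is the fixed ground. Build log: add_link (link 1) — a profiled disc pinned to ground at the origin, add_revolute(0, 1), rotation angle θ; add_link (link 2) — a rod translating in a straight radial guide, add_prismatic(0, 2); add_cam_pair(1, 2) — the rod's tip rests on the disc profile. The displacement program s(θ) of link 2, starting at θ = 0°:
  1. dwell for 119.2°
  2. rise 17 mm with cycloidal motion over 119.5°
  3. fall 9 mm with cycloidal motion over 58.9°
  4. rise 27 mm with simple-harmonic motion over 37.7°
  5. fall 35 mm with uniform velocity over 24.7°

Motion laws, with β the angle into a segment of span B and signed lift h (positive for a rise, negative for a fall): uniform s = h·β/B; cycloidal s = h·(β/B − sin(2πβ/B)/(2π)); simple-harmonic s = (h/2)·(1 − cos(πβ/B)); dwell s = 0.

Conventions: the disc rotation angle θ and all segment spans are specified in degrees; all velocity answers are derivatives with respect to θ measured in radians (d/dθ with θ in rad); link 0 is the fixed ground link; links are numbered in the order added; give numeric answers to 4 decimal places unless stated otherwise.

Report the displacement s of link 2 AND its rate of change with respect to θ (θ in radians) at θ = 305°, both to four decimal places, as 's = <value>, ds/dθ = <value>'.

seg 1 [0°–119.2°] dwell: s stays 0.0000
seg 2 [119.2°–238.7°] cycloidal, h=17: full span → s += 17 → s = 17.0000
seg 3 [238.7°–297.6°] cycloidal, h=-9: full span → s += -9 → s = 8.0000
seg 4 [297.6°–335.3°] simple-harmonic, h=27: θ=305° here. β=7.4, B=37.7. 27/2·(1 − cos(π·0.1963)) = 2.4864 → s = 10.4864
velocity in seg [297.6°–335.3°] (simple-harmonic), θ in radians: β = 7.4° = 0.1292 rad, B = 37.7° = 0.6580 rad; ds/dθ = (πh/(2B)) sin(πβ/B) = (π·27/(2·0.6580)) sin(π·0.1963) = 37.275501 mm/rad

s = 10.4864, ds/dθ = 37.2755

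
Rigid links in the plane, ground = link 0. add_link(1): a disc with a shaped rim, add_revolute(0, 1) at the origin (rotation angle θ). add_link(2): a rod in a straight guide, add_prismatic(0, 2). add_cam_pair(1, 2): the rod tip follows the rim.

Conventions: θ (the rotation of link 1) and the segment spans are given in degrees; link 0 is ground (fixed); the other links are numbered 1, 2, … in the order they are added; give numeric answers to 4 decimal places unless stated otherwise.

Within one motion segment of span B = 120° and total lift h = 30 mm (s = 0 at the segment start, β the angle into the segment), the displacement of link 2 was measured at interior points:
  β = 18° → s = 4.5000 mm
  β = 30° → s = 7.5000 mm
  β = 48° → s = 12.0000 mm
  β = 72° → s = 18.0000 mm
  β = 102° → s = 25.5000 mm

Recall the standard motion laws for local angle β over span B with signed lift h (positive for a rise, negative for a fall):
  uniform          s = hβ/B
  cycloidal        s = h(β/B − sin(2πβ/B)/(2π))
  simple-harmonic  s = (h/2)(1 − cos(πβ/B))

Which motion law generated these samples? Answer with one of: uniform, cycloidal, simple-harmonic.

candidates at β/B = r: uniform s = h·r (linear in β); cycloidal s = h·(r − sin(2πr)/(2π)); simple-harmonic s = (h/2)(1 − cos(πr))
β=18°: printed 4.5000 | uniform 4.5000, cycloidal 0.6372, simple-harmonic 1.6349
β=30°: printed 7.5000 | uniform 7.5000, cycloidal 2.7254, simple-harmonic 4.3934
β=48°: printed 12.0000 | uniform 12.0000, cycloidal 9.1935, simple-harmonic 10.3647
β=72°: printed 18.0000 | uniform 18.0000, cycloidal 20.8065, simple-harmonic 19.6353
β=102°: printed 25.5000 | uniform 25.5000, cycloidal 29.3628, simple-harmonic 28.3651
only one law matches every sample → uniform

uniform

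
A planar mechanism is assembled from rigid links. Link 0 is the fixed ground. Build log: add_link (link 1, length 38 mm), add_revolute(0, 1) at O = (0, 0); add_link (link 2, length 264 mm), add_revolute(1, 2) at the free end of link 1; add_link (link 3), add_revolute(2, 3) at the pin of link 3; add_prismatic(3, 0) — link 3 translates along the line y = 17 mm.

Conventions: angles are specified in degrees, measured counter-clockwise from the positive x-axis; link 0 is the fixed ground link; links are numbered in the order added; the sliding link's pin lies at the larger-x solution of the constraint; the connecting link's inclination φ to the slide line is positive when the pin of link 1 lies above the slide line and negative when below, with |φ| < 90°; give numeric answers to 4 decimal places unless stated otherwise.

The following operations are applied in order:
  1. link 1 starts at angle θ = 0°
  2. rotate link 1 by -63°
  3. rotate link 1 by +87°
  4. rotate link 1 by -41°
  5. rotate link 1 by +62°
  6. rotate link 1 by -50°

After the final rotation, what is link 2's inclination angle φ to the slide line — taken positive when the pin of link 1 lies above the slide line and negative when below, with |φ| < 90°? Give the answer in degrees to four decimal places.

geometry: r = 38 mm, L = 264 mm, e = 17 mm; θ starts at 0°
rotate link 1 by -63°: θ ← 0° -63° = -63°
rotate link 1 by +87°: θ ← -63° +87° = 24°
rotate link 1 by -41°: θ ← 24° -41° = -17°
rotate link 1 by +62°: θ ← -17° +62° = 45°
rotate link 1 by -50°: θ ← 45° -50° = -5°
h = r sin θ − e = -3.311918 − 17 = -20.311918
sin φ = h / L = -20.311918 / 264 = -0.07693908
φ = arcsin(-0.07693908) = -4.412646°

-4.4126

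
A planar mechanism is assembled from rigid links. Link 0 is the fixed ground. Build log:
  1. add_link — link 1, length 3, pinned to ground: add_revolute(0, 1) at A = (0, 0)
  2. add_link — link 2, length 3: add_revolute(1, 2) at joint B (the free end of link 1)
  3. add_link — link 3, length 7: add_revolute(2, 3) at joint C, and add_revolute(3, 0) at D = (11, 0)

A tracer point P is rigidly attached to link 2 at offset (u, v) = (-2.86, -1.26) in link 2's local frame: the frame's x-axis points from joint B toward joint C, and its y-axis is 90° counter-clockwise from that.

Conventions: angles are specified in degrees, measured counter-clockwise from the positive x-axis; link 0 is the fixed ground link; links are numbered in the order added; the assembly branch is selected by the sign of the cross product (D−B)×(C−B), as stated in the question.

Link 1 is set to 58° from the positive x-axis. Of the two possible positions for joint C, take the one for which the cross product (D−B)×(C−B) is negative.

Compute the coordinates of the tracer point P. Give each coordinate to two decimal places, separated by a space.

A=(0,0), D=(11.00,0)
B = A + 3.00·(cos58°, sin58°) = (1.5898, 2.5441)
|BD| = 9.7481
circle(B,3.00) ∩ circle(D,7.00): a=2.8224, h=1.0170
  candidates: C₊=(4.5797,2.7893) cross=9.914; C₋=(4.0489,0.8258) cross=-9.914
  branch - wants cross < 0 → take C=(4.0489,0.8258) (cross=-9.914)
ex = (C−B)/|BC| = (0.8197,-0.5728); ey = (0.5728,0.8197)
P = B + -2.86·ex + -1.26·ey = (-1.4763,3.1495)

-1.48 3.15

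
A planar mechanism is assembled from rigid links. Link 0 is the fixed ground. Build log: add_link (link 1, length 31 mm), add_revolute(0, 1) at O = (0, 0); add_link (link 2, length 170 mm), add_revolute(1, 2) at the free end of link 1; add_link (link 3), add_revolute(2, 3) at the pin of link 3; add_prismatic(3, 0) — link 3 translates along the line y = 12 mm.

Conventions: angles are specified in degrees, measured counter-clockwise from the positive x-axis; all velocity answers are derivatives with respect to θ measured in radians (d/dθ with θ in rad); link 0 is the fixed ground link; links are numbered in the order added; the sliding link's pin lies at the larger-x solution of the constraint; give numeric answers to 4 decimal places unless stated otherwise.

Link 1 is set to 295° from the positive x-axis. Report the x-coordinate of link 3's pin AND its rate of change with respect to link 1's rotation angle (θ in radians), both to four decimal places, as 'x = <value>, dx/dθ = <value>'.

geometry: r = 31 mm, L = 170 mm, e = 12 mm
crank pin P = (r cos θ, r sin θ) = (13.101166, -28.095541)
h = r sin θ − e = -28.095541 − 12 = -40.095541
x = r cos θ + √(L² − h²) = 13.101166 + 165.203957 = 178.305124
dx/dθ = −r sin θ − h·r cos θ/√(L² − h²) (θ in radians; h = -40.095541) = 31.275237

x = 178.3051, dx/dθ = 31.2752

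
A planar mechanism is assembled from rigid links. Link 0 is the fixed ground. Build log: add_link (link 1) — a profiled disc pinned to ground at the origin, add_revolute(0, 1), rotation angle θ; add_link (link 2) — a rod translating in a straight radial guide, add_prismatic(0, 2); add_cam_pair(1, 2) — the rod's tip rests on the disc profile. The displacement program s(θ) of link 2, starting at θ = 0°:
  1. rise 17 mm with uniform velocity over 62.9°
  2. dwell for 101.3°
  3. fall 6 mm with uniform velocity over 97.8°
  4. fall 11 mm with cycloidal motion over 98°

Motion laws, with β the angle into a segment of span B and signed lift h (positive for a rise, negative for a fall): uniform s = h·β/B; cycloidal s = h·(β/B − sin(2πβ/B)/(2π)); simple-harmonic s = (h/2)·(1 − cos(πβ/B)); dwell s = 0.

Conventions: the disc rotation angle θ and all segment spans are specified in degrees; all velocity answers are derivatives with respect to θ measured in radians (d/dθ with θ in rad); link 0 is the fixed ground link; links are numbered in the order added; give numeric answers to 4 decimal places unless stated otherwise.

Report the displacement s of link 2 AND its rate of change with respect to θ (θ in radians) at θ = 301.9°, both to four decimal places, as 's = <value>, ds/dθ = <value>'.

seg 1 [0°–62.9°] uniform, h=17: full span → s += 17 → s = 17.0000
seg 2 [62.9°–164.2°] dwell: s stays 17.0000
seg 3 [164.2°–262°] uniform, h=-6: full span → s += -6 → s = 11.0000
seg 4 [262°–360°] cycloidal, h=-11: θ=301.9° here. β=39.9, B=98. -11·(0.4071 − sin(2π·0.4071)/(2π)) = -3.5141 → s = 7.4859
velocity in seg [262°–360°] (cycloidal), θ in radians: β = 39.9° = 0.6964 rad, B = 98° = 1.7104 rad; ds/dθ = (h/B)(1 − cos(2πβ/B)) = ((-11)/1.7104)(1 − cos(2π·0.4071)) = -11.798432 mm/rad

s = 7.4859, ds/dθ = -11.7984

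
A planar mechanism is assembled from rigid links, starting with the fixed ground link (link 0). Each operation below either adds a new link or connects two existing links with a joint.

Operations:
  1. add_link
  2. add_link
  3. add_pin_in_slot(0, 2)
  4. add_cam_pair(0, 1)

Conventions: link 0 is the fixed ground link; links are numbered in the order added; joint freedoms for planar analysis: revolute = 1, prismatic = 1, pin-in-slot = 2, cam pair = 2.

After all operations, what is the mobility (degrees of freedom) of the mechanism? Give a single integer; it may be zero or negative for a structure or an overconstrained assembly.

(L,J1,J2)=(1,0,0); link0 fixed
link1: (2,0,0)
link2: (3,0,0)
PS 0-2 [J2]: (3,0,1)
C 0-1 [J2]: (3,0,2)
Grübler: 3·2 − 2·0 − 2 = 4

M = 4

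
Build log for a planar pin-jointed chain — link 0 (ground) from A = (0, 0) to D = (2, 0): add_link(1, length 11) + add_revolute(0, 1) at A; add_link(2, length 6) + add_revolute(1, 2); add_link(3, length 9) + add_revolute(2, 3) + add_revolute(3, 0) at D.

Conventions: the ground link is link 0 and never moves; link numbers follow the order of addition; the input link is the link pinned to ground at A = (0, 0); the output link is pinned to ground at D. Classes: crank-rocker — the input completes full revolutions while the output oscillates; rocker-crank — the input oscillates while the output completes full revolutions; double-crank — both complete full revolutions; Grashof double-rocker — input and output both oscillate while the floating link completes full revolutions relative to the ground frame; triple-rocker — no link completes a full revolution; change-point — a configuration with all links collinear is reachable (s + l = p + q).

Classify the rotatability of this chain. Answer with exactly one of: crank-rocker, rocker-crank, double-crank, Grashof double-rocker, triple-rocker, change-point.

lengths: ground=2, input=11, coupler=6, output=9
sorted: s=2 (shortest), l=11 (longest), p+q=15
s + l = 13 vs p + q = 15
s + l < p + q (Grashof) with shortest = ground link → double-crank

double-crank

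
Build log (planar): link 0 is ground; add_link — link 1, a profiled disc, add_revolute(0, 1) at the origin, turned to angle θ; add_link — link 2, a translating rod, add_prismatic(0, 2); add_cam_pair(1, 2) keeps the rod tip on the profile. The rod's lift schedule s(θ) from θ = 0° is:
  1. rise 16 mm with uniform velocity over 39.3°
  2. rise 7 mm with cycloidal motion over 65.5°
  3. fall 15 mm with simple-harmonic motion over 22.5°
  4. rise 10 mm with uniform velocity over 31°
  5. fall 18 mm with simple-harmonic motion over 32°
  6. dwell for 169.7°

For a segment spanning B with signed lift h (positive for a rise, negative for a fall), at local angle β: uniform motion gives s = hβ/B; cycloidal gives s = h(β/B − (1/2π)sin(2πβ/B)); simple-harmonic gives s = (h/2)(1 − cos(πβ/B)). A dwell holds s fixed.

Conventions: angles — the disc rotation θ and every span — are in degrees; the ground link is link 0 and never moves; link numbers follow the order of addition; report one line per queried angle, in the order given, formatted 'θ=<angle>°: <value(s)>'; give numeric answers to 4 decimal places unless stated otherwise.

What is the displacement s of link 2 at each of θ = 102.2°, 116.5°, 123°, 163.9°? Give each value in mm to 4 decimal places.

seg 1 [0°–39.3°] uniform, h=16: full span → s += 16 → s = 16.0000
seg 2 [39.3°–104.8°] cycloidal, h=7: θ=102.2° here. β=62.9, B=65.5. 7·(0.9603 − sin(2π·0.9603)/(2π)) = 6.9971 → s = 22.9971
seg 2 [39.3°–104.8°] cycloidal, h=7: full span → s += 7 → s = 23.0000
seg 3 [104.8°–127.3°] simple-harmonic, h=-15: θ=116.5° here. β=11.7, B=22.5. -15/2·(1 − cos(π·0.5200)) = -7.9709 → s = 15.0291
seg 3 [104.8°–127.3°] simple-harmonic, h=-15: θ=123° here. β=18.2, B=22.5. -15/2·(1 − cos(π·0.8089)) = -13.6884 → s = 9.3116
seg 3 [104.8°–127.3°] simple-harmonic, h=-15: full span → s += -15 → s = 8.0000
seg 4 [127.3°–158.3°] uniform, h=10: full span → s += 10 → s = 18.0000
seg 5 [158.3°–190.3°] simple-harmonic, h=-18: θ=163.9° here. β=5.6, B=32. -18/2·(1 − cos(π·0.1750)) = -1.3262 → s = 16.6738

θ=102.2°: 22.9971
θ=116.5°: 15.0291
θ=123°: 9.3116
θ=163.9°: 16.6738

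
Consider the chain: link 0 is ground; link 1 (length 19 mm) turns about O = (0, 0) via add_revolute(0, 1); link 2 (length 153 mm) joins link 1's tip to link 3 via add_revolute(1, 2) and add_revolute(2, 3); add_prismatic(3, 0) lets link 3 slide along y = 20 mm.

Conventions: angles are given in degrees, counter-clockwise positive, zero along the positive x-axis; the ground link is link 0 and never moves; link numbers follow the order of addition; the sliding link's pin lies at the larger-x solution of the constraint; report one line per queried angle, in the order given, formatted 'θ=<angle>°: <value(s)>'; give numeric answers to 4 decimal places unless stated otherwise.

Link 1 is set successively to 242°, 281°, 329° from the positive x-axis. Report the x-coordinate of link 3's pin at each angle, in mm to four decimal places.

geometry: r = 19 mm, L = 153 mm, e = 20 mm
θ=242°: crank pin P = (r cos θ, r sin θ) = (-8.919960, -16.776004)
θ=242°: h = r sin θ − e = -16.776004 − 20 = -36.776004
θ=242°: x = r cos θ + √(L² − h²) = -8.919960 + 148.514395 = 139.594435
θ=281°: crank pin P = (r cos θ, r sin θ) = (3.625371, -18.650916)
θ=281°: h = r sin θ − e = -18.650916 − 20 = -38.650916
θ=281°: x = r cos θ + √(L² − h²) = 3.625371 + 148.037518 = 151.662889
θ=329°: crank pin P = (r cos θ, r sin θ) = (16.286179, -9.785723)
θ=329°: h = r sin θ − e = -9.785723 − 20 = -29.785723
θ=329°: x = r cos θ + √(L² − h²) = 16.286179 + 150.072685 = 166.358863

θ=242°: 139.5944
θ=281°: 151.6629
θ=329°: 166.3589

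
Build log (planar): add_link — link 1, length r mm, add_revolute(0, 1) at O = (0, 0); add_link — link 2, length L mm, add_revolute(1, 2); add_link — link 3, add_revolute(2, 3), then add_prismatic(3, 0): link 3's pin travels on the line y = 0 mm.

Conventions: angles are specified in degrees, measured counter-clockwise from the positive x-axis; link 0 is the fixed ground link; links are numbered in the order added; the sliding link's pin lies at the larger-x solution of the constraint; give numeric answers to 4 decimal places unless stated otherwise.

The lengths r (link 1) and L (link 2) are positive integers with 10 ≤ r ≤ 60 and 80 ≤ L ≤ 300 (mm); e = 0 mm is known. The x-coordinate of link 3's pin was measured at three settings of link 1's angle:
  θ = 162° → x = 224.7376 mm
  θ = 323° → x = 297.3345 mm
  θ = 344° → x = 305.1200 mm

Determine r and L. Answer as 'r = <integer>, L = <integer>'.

constraint per measurement: (x − r cos θ)² + (r sin θ − e)² = L²
subtracting the θ₁ and θ₂ equations cancels the r² and L² terms:
r = (x₁² − x₂²) / (2[(x₁cos θ₁ + e sin θ₁) − (x₂cos θ₂ + e sin θ₂)]) = 42.0000 → r = 42
L² = (x₁ − r cos θ₁)² + (r sin θ₁ − e)² = 70224.9942 → L = 265.0000 → L = 265
check at θ₃=344°: x = 305.1200 (printed 305.1200) ✓

r = 42, L = 265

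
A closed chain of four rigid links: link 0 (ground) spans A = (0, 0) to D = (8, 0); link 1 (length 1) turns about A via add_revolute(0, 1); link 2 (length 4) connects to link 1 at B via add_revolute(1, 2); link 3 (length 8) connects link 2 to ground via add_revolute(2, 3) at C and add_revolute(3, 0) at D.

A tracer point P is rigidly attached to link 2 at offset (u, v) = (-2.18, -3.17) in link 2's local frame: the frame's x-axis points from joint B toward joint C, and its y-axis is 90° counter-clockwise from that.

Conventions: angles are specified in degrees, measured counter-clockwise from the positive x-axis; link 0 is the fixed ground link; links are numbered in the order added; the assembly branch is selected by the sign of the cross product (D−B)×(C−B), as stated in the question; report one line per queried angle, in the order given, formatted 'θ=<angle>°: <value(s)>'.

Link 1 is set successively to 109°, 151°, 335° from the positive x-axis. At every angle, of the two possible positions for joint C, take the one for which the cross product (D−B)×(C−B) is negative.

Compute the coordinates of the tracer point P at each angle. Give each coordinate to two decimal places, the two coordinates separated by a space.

A=(0,0), D=(8.00,0)
θ=109°: B = A + 1.00·(cos109°, sin109°) = (-0.3256, 0.9455)
θ=109°: |BD| = 8.3791
θ=109°: circle(B,4.00) ∩ circle(D,8.00): a=1.3253, h=3.7741
θ=109°:   candidates: C₊=(1.4171,4.5459) cross=31.623; C₋=(0.5654,-2.9540) cross=-31.623
θ=109°:   branch - wants cross < 0 → take C=(0.5654,-2.9540) (cross=-31.623)
θ=109°: ex = (C−B)/|BC| = (0.2227,-0.9749); ey = (0.9749,0.2227)
θ=109°: P = B + -2.18·ex + -3.17·ey = (-3.9015,2.3647)
θ=151°: B = A + 1.00·(cos151°, sin151°) = (-0.8746, 0.4848)
θ=151°: |BD| = 8.8879
θ=151°: circle(B,4.00) ∩ circle(D,8.00): a=1.7436, h=3.6000
θ=151°:   candidates: C₊=(1.0628,3.9843) cross=31.996; C₋=(0.6700,-3.2049) cross=-31.996
θ=151°:   branch - wants cross < 0 → take C=(0.6700,-3.2049) (cross=-31.996)
θ=151°: ex = (C−B)/|BC| = (0.3862,-0.9224); ey = (0.9224,0.3862)
θ=151°: P = B + -2.18·ex + -3.17·ey = (-4.6406,1.2716)
θ=335°: B = A + 1.00·(cos335°, sin335°) = (0.9063, -0.4226)
θ=335°: |BD| = 7.1063
θ=335°: circle(B,4.00) ∩ circle(D,8.00): a=0.1758, h=3.9961
θ=335°:   candidates: C₊=(0.8442,3.5769) cross=28.398; C₋=(1.3195,-4.4012) cross=-28.398
θ=335°:   branch - wants cross < 0 → take C=(1.3195,-4.4012) (cross=-28.398)
θ=335°: ex = (C−B)/|BC| = (0.1033,-0.9947); ey = (0.9947,0.1033)
θ=335°: P = B + -2.18·ex + -3.17·ey = (-2.4719,1.4183)

θ=109°: -3.90 2.36
θ=151°: -4.64 1.27
θ=335°: -2.47 1.42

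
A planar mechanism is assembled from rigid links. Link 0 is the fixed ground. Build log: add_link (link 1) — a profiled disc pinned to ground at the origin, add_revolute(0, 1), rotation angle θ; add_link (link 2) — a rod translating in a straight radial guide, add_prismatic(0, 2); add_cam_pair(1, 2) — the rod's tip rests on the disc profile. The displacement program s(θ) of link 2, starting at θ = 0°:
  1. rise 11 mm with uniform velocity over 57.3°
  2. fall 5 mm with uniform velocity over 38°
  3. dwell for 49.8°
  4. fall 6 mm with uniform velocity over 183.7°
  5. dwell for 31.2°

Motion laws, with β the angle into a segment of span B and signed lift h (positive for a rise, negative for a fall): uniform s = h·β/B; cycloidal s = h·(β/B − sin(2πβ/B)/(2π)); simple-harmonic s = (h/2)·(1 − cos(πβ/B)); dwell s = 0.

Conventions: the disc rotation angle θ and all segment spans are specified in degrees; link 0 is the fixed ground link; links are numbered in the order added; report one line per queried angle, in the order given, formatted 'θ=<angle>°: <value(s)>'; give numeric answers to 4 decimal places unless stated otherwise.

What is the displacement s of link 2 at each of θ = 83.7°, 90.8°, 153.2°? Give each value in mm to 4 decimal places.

seg 1 [0°–57.3°] uniform, h=11: full span → s += 11 → s = 11.0000
seg 2 [57.3°–95.3°] uniform, h=-5: θ=83.7° here. β=26.4, B=38. -5·26.4/38 = -3.4737 → s = 7.5263
seg 2 [57.3°–95.3°] uniform, h=-5: θ=90.8° here. β=33.5, B=38. -5·33.5/38 = -4.4079 → s = 6.5921
seg 2 [57.3°–95.3°] uniform, h=-5: full span → s += -5 → s = 6.0000
seg 3 [95.3°–145.1°] dwell: s stays 6.0000
seg 4 [145.1°–328.8°] uniform, h=-6: θ=153.2° here. β=8.1, B=183.7. -6·8.1/183.7 = -0.2646 → s = 5.7354

θ=83.7°: 7.5263
θ=90.8°: 6.5921
θ=153.2°: 5.7354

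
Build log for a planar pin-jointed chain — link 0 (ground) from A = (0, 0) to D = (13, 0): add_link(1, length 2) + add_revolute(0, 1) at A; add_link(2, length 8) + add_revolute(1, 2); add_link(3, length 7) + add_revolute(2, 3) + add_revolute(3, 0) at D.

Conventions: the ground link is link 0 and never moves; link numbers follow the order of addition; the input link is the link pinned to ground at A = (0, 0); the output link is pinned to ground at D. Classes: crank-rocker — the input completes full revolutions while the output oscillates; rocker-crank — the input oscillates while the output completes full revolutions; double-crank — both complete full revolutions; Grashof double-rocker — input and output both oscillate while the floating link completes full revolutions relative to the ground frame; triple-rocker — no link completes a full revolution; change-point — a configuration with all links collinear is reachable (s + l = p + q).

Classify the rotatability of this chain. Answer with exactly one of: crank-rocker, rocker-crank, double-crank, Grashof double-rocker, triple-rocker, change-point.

lengths: ground=13, input=2, coupler=8, output=7
sorted: s=2 (shortest), l=13 (longest), p+q=15
s + l = 15 vs p + q = 15
s + l = p + q → change-point (collinear configuration reachable)

change-point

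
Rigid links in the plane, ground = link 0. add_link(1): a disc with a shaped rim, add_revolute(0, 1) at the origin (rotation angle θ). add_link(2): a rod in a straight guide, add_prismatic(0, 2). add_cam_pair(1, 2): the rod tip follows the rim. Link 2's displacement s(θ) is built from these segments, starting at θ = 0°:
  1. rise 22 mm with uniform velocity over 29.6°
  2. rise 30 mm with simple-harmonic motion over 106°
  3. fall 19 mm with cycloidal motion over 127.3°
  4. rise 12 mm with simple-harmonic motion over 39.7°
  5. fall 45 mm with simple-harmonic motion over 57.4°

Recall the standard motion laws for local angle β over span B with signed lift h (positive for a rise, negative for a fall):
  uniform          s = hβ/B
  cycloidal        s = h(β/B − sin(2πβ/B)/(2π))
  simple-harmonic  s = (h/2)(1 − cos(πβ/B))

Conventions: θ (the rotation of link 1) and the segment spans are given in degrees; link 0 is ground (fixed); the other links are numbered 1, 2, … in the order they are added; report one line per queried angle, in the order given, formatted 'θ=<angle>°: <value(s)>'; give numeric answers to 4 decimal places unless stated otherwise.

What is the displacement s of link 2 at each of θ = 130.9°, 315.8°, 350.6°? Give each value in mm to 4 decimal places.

segment 1 (0° to 29.6°, uniform, h = 22) is passed completely: s = 0.0000 + (22) = 22.0000
θ = 130.9° falls in segment 2 (29.6° to 135.6°, simple-harmonic, h = 30): β = 130.9 − 29.6 = 101.3°, B = 106°; Δs = 30/2·(1 − cos(π·0.9557)) = 29.8547; s = 22.0000 + 29.8547 = 51.8547
segment 2 (29.6° to 135.6°, simple-harmonic, h = 30) is passed completely: s = 22.0000 + (30) = 52.0000
segment 3 (135.6° to 262.9°, cycloidal, h = -19) is passed completely: s = 52.0000 + (-19) = 33.0000
segment 4 (262.9° to 302.6°, simple-harmonic, h = 12) is passed completely: s = 33.0000 + (12) = 45.0000
θ = 315.8° falls in segment 5 (302.6° to 360°, simple-harmonic, h = -45): β = 315.8 − 302.6 = 13.2°, B = 57.4°; Δs = -45/2·(1 − cos(π·0.2300)) = -5.6209; s = 45.0000 − 5.6209 = 39.3791
θ = 350.6° falls in segment 5 (302.6° to 360°, simple-harmonic, h = -45): β = 350.6 − 302.6 = 48°, B = 57.4°; Δs = -45/2·(1 − cos(π·0.8362)) = -42.0874; s = 45.0000 − 42.0874 = 2.9126

θ=130.9°: 51.8547
θ=315.8°: 39.3791
θ=350.6°: 2.9126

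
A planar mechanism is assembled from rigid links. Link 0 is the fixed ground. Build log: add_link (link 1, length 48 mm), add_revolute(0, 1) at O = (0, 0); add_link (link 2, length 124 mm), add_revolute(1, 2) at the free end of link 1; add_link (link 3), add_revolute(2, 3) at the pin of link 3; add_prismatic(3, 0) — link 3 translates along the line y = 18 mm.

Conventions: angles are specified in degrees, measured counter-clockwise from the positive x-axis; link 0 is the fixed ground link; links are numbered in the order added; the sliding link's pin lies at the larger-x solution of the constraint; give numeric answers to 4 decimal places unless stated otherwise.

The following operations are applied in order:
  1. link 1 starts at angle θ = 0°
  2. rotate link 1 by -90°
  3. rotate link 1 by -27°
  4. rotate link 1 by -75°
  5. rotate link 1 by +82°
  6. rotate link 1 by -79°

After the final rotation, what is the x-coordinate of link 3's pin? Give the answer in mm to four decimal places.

geometry: r = 48 mm, L = 124 mm, e = 18 mm; θ starts at 0°
rotate link 1 by -90°: θ ← 0° -90° = -90°
rotate link 1 by -27°: θ ← -90° -27° = -117°
rotate link 1 by -75°: θ ← -117° -75° = -192°
rotate link 1 by +82°: θ ← -192° +82° = -110°
rotate link 1 by -79°: θ ← -110° -79° = -189°
crank pin P = (r cos θ, r sin θ) = (-47.409040, 7.508854)
h = r sin θ − e = 7.508854 − 18 = -10.491146
x = r cos θ + √(L² − h²) = -47.409040 + 123.555396 = 76.146356

76.1464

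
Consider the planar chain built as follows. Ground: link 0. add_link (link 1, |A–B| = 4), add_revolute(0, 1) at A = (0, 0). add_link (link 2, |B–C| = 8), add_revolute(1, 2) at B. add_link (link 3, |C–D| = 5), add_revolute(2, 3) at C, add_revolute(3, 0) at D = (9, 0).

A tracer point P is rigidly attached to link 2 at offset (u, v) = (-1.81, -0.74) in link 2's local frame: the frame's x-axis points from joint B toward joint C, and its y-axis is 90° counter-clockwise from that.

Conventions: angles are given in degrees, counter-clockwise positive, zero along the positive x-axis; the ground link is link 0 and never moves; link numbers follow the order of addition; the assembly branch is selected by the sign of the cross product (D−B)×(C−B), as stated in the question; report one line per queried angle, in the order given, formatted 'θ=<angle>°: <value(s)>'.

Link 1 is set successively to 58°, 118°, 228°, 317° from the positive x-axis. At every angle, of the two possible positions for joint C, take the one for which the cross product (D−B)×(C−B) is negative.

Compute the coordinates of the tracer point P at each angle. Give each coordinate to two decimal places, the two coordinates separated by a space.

A=(0,0), D=(9.00,0)
θ=58°: B = A + 4.00·(cos58°, sin58°) = (2.1197, 3.3922)
θ=58°: |BD| = 7.6711
θ=58°: circle(B,8.00) ∩ circle(D,5.00): a=6.3776, h=4.8298
θ=58°:   candidates: C₊=(9.9755,4.9039) cross=37.050; C₋=(5.7041,-3.7599) cross=-37.050
θ=58°:   branch - wants cross < 0 → take C=(5.7041,-3.7599) (cross=-37.050)
θ=58°: ex = (C−B)/|BC| = (0.4480,-0.8940); ey = (0.8940,0.4480)
θ=58°: P = B + -1.81·ex + -0.74·ey = (0.6471,4.6788)
θ=118°: B = A + 4.00·(cos118°, sin118°) = (-1.8779, 3.5318)
θ=118°: |BD| = 11.4369
θ=118°: circle(B,8.00) ∩ circle(D,5.00): a=7.4234, h=2.9820
θ=118°:   candidates: C₊=(6.1036,4.0756) cross=34.105; C₋=(4.2619,-1.5969) cross=-34.105
θ=118°:   branch - wants cross < 0 → take C=(4.2619,-1.5969) (cross=-34.105)
θ=118°: ex = (C−B)/|BC| = (0.7675,-0.6411); ey = (0.6411,0.7675)
θ=118°: P = B + -1.81·ex + -0.74·ey = (-3.7414,4.1242)
θ=228°: B = A + 4.00·(cos228°, sin228°) = (-2.6765, -2.9726)
θ=228°: |BD| = 12.0490
θ=228°: circle(B,8.00) ∩ circle(D,5.00): a=7.6429, h=2.3636
θ=228°:   candidates: C₊=(4.1470,1.2035) cross=28.478; C₋=(5.3132,-3.3775) cross=-28.478
θ=228°:   branch - wants cross < 0 → take C=(5.3132,-3.3775) (cross=-28.478)
θ=228°: ex = (C−B)/|BC| = (0.9987,-0.0506); ey = (0.0506,0.9987)
θ=228°: P = B + -1.81·ex + -0.74·ey = (-4.5217,-3.6200)
θ=317°: B = A + 4.00·(cos317°, sin317°) = (2.9254, -2.7280)
θ=317°: |BD| = 6.6590
θ=317°: circle(B,8.00) ∩ circle(D,5.00): a=6.2579, h=4.9839
θ=317°:   candidates: C₊=(6.5923,4.3821) cross=33.188; C₋=(10.6758,-4.7108) cross=-33.188
θ=317°:   branch - wants cross < 0 → take C=(10.6758,-4.7108) (cross=-33.188)
θ=317°: ex = (C−B)/|BC| = (0.9688,-0.2479); ey = (0.2479,0.9688)
θ=317°: P = B + -1.81·ex + -0.74·ey = (0.9885,-2.9963)

θ=58°: 0.65 4.68
θ=118°: -3.74 4.12
θ=228°: -4.52 -3.62
θ=317°: 0.99 -3.00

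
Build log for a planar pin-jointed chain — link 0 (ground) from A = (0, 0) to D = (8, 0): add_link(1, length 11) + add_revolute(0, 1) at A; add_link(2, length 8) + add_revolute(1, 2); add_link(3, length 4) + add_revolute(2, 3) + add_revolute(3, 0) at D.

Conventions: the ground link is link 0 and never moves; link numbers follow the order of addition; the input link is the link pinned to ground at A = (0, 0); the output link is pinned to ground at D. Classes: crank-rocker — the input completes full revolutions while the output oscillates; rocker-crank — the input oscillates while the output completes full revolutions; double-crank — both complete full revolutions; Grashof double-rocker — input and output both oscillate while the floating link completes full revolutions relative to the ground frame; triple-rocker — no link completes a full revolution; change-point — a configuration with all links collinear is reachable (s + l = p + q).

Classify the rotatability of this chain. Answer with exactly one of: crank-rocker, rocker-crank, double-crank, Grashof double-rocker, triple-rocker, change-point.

lengths: ground=8, input=11, coupler=8, output=4
sorted: s=4 (shortest), l=11 (longest), p+q=16
s + l = 15 vs p + q = 16
s + l < p + q (Grashof) with shortest = output link → rocker-crank

rocker-crank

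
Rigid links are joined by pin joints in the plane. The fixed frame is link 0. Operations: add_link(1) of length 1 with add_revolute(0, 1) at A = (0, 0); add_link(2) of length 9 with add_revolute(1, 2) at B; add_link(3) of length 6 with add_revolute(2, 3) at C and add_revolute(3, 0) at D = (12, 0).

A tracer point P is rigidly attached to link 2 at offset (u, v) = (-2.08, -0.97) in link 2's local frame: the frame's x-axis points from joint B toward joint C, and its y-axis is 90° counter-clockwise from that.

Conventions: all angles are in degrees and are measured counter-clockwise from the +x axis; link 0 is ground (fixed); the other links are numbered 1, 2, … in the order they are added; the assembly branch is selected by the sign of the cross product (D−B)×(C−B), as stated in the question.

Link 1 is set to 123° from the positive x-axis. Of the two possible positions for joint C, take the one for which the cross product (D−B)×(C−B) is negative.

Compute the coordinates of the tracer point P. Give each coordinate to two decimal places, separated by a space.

A=(0,0), D=(12.00,0)
B = A + 1.00·(cos123°, sin123°) = (-0.5446, 0.8387)
|BD| = 12.5726
circle(B,9.00) ∩ circle(D,6.00): a=8.0759, h=3.9723
  candidates: C₊=(7.7783,4.2635) cross=49.943; C₋=(7.2483,-3.6635) cross=-49.943
  branch - wants cross < 0 → take C=(7.2483,-3.6635) (cross=-49.943)
ex = (C−B)/|BC| = (0.8659,-0.5002); ey = (0.5002,0.8659)
P = B + -2.08·ex + -0.97·ey = (-2.8309,1.0393)

-2.83 1.04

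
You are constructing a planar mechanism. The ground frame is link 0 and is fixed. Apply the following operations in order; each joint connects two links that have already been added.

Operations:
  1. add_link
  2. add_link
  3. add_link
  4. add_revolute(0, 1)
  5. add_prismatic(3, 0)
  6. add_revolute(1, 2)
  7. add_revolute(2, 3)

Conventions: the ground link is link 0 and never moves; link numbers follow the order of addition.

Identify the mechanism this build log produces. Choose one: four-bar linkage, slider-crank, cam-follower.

links: 4 (incl. ground); joints: 3 revolute, 1 prismatic, 0 higher (cam) pair, forming one closed loop
4 links, 3 revolutes + 1 prismatic in one loop → slider-crank

slider-crank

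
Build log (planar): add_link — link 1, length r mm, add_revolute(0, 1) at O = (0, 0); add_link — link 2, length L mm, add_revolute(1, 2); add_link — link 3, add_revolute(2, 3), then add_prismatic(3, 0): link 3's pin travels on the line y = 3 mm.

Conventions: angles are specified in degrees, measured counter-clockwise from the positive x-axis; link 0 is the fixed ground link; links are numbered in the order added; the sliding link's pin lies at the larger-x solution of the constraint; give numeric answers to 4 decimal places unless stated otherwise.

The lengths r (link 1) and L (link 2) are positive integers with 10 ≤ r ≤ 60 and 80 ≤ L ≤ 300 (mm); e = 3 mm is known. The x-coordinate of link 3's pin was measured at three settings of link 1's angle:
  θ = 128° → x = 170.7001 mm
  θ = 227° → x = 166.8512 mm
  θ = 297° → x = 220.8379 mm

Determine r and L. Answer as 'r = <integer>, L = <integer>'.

constraint per measurement: (x − r cos θ)² + (r sin θ − e)² = L²
subtracting the θ₁ and θ₂ equations cancels the r² and L² terms:
r = (x₁² − x₂²) / (2[(x₁cos θ₁ + e sin θ₁) − (x₂cos θ₂ + e sin θ₂)]) = 49.0011 → r = 49
L² = (x₁ − r cos θ₁)² + (r sin θ₁ − e)² = 41616.0096 → L = 204.0000 → L = 204
check at θ₃=297°: x = 220.8379 (printed 220.8379) ✓

r = 49, L = 204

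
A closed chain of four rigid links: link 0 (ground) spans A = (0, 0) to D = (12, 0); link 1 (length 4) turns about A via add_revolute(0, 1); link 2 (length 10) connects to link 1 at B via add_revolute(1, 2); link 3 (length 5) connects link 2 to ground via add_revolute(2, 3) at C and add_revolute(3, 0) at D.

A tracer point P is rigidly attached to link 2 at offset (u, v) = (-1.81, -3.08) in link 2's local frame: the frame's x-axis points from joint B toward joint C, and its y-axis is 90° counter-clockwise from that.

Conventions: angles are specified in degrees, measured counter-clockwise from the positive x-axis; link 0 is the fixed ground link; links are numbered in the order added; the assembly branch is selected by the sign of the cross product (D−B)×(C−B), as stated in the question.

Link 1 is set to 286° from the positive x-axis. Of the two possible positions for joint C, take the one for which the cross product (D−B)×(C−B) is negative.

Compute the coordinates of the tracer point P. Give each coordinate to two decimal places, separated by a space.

A=(0,0), D=(12.00,0)
B = A + 4.00·(cos286°, sin286°) = (1.1025, -3.8450)
|BD| = 11.5559
circle(B,10.00) ∩ circle(D,5.00): a=9.0230, h=4.3110
  candidates: C₊=(8.1771,3.2226) cross=49.817; C₋=(11.0459,-4.9081) cross=-49.817
  branch - wants cross < 0 → take C=(11.0459,-4.9081) (cross=-49.817)
ex = (C−B)/|BC| = (0.9943,-0.1063); ey = (0.1063,0.9943)
P = B + -1.81·ex + -3.08·ey = (-1.0246,-6.7152)

-1.02 -6.72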